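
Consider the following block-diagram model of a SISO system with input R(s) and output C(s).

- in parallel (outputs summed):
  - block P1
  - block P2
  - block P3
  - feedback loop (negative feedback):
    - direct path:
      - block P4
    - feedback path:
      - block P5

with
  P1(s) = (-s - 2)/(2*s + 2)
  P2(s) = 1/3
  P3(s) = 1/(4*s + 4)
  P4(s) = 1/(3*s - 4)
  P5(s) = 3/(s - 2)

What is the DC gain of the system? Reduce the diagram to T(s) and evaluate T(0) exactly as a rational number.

Answer: -79/132

Working:
Step 1: reduce the feedback loop with forward P4 and return P5; result (s - 2)/(3*s^2 - 10*s + 11)
Step 2: reduce the parallel group P1, P2, P3, [P4/(1+P4*P5)]; result (-6*s^3 + 17*s^2 + 16*s - 79)/(36*s^3 - 84*s^2 + 12*s + 132)
Evaluating the step-2 result (the overall T(s)) at s = 0 gives T(0) = -79/132.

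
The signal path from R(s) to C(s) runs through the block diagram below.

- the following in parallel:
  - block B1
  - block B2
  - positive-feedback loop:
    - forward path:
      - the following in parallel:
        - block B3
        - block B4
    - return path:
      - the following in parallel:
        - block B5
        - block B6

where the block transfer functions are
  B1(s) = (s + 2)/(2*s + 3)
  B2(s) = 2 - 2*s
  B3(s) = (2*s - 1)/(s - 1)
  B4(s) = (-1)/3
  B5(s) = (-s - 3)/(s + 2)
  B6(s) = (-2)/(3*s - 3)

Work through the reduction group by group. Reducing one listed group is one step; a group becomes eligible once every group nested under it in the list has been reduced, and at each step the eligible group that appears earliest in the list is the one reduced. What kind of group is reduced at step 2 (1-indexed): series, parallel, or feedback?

(1) parallel reduction of B3, B4
(2) parallel reduction of B5, B6
(3) reduce the feedback loop with forward (B3+B4) and return (B5+B6)
(4) parallel reduction of B1, B2, [(B3+B4)/(1-(B3+B4)*(B5+B6))]
Step 2: parallel.

Therefore the answer is parallel.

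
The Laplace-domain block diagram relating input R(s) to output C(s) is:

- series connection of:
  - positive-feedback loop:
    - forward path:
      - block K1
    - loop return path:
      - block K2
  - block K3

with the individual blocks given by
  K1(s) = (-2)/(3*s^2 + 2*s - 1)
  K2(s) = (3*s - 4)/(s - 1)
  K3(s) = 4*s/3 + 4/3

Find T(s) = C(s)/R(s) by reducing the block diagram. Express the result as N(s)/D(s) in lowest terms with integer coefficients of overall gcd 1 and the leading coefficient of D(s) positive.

First reduce the diagram to T(s).

1. collapse the loop (K1 forward, K2 return) gives (2 - 2*s)/(3*s^3 - s^2 + 3*s - 7)
2. multiply [K1/(1-K1*K2)], K3 (series); the result is T(s) itself (integer coefficients, no common factor, positive leading denominator coefficient)

Answer: (8 - 8*s^2)/(9*s^3 - 3*s^2 + 9*s - 21)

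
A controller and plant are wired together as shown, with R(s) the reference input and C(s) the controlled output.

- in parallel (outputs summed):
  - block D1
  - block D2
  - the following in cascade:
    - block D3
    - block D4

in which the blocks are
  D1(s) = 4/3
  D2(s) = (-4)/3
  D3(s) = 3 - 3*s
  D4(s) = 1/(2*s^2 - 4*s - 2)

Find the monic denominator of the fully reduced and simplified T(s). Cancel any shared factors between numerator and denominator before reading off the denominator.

First reduce the diagram to T(s).

[1] cascade D3, D4 -> (3 - 3*s)/(2*s^2 - 4*s - 2)
[2] add D1, D2, (D3*D4) (parallel) -> (3 - 3*s)/(2*s^2 - 4*s - 2)
Step 2 gives the fully reduced T(s), with no common factor left to cancel. The denominator's leading coefficient is 2, so divide each of its coefficients by 2 to get the monic form.

Answer: s^2 - 2*s - 1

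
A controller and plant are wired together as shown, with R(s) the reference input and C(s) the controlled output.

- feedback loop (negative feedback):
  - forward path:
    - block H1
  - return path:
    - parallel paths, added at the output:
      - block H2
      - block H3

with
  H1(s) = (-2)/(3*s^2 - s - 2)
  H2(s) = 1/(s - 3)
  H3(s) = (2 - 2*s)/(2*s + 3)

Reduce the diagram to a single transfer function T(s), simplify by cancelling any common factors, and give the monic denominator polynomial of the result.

Step 1. sum the parallel branches H2, H3: (-2*s^2 + 10*s - 3)/(2*s^2 - 3*s - 9)
Step 2. feedback reduction of H1, (H2+H3): (-4*s^2 + 6*s + 18)/(6*s^4 - 11*s^3 - 24*s^2 - 5*s + 24)
That last expression is T(s), already simplified. Scaling its denominator by 1/6 (the reciprocal of the leading coefficient) yields the monic denominator.

Final answer: s^4 - 11*s^3/6 - 4*s^2 - 5*s/6 + 4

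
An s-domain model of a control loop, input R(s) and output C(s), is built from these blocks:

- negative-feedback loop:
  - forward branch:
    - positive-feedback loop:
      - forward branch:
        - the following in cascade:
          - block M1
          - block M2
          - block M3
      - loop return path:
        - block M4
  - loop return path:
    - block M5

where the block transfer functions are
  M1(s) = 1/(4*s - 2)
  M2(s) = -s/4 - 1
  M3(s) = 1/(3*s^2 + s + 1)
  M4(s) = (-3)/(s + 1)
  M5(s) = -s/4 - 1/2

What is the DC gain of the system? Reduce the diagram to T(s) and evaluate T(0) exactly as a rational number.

(1) reduce the series chain M1, M2, M3 = (-s - 4)/(48*s^3 - 8*s^2 + 8*s - 8)
(2) apply the feedback formula to (M1*M2*M3), M4 = (-s^2 - 5*s - 4)/(48*s^4 + 40*s^3 - 3*s - 20)
(3) collapse the loop ([(M1*M2*M3)/(1-(M1*M2*M3)*M4)] forward, M5 return) = (-4*s^2 - 20*s - 16)/(192*s^4 + 161*s^3 + 7*s^2 + 2*s - 72)
That last expression is T(s); at s = 0 only the constant terms survive, so T(0) = -16/(-72) = 2/9.

Hence the answer: 2/9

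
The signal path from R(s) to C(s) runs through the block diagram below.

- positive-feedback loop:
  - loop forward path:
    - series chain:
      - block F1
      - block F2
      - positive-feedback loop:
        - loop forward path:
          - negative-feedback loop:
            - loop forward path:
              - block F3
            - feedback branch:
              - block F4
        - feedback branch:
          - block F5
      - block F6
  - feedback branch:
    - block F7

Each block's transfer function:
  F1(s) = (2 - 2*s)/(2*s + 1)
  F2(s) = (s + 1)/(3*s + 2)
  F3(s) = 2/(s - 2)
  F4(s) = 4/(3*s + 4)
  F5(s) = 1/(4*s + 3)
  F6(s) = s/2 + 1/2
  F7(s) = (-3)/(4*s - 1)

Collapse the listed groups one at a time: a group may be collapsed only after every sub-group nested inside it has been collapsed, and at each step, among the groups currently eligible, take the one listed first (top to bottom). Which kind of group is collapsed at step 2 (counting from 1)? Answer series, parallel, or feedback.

Step 1 - close the feedback loop around F3, F4
Step 2 - feedback reduction of [F3/(1+F3*F4)], F5
Step 3 - reduce the series chain F1, F2, [[F3/(1+F3*F4)]/(1-[F3/(1+F3*F4)]*F5)], F6
Step 4 - collapse the loop ((F1*F2*[[F3/(1+F3*F4)]/(1-[F3/(1+F3*F4)]*F5)]*F6) forward, F7 return)
At step 2 the group reduced is feedback.

Therefore the answer is feedback.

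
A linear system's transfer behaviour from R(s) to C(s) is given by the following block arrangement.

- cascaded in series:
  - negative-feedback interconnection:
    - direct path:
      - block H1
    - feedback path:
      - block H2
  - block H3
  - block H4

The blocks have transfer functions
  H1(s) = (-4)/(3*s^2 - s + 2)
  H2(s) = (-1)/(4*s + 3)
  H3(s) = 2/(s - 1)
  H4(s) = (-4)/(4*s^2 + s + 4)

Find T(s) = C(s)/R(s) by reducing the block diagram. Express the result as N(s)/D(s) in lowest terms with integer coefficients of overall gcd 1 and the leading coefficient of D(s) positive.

[1] close the feedback loop around H1, H2 = (-16*s - 12)/(12*s^3 + 5*s^2 + 5*s + 10)
[2] reduce the series chain [H1/(1+H1*H2)], H3, H4, giving the overall T(s)

Final answer: (128*s + 96)/(48*s^6 - 16*s^5 + 41*s^4 - 8*s^3 - 35*s^2 + 10*s - 40)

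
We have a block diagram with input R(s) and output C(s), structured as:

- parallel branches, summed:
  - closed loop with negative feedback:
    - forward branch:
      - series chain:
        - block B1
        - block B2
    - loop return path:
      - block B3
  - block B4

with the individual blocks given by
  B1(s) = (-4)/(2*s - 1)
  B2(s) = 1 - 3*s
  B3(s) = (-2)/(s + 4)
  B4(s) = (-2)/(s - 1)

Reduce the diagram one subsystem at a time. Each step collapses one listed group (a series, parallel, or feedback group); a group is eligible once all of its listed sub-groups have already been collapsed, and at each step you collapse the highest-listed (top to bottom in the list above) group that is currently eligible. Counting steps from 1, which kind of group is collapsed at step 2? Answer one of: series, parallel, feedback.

The answer is feedback.

Reasoning:
Step 1: series reduction of B1, B2
Step 2: close the feedback loop around (B1*B2), B3
Step 3: reduce the parallel group [(B1*B2)/(1+(B1*B2)*B3)], B4
Step 2 collapses a feedback group.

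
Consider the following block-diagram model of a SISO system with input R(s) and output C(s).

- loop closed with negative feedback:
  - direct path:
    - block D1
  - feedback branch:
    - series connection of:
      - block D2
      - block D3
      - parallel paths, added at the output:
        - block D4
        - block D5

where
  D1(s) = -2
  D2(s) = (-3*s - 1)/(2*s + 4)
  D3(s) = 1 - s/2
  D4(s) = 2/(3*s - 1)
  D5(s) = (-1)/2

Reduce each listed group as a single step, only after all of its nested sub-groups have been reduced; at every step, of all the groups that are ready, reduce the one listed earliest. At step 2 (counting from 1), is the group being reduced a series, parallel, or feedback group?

Step 1. add D4, D5 (parallel)
Step 2. combine D2, D3, (D4+D5) in series
Step 3. collapse the loop (D1 forward, (D2*D3*(D4+D5)) return)
The group at step 2 is a series group.

Answer: series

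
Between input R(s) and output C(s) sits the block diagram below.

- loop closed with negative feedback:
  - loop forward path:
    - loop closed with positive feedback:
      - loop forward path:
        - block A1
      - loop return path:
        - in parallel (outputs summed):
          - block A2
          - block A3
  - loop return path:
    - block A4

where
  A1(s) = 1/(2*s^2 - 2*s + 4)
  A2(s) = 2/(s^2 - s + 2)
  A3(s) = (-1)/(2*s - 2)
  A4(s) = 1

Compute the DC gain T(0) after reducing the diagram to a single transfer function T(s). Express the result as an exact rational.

Step 1 - reduce the parallel group A2, A3 = (-s^2 + 5*s - 6)/(2*s^3 - 4*s^2 + 6*s - 4)
Step 2 - reduce the feedback loop with forward A1 and return (A2+A3) = (2*s^3 - 4*s^2 + 6*s - 4)/(4*s^5 - 12*s^4 + 28*s^3 - 35*s^2 + 27*s - 10)
Step 3 - apply the feedback formula to [A1/(1-A1*(A2+A3))], A4 = (2*s^3 - 4*s^2 + 6*s - 4)/(4*s^5 - 12*s^4 + 30*s^3 - 39*s^2 + 33*s - 14)
The step-3 result is T(s). Setting s = 0: T(0) = -4/(-14) = 2/7.

Final answer: 2/7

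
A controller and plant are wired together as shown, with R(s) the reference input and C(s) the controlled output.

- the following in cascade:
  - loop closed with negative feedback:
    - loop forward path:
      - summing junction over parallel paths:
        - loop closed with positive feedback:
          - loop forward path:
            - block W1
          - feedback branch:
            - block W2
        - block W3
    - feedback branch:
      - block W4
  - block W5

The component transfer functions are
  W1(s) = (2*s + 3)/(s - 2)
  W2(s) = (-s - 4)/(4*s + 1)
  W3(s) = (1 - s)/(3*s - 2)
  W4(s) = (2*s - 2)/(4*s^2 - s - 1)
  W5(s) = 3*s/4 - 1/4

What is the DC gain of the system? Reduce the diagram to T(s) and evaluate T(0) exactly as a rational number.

The answer is 1/12.

Reasoning:
Step 1: collapse the loop (W1 forward, W2 return) -> (8*s^2 + 14*s + 3)/(6*s^2 + 4*s + 10)
Step 2: parallel reduction of [W1/(1-W1*W2)], W3 -> (18*s^3 + 28*s^2 - 25*s + 4)/(18*s^3 + 22*s - 20)
Step 3: feedback reduction of ([W1/(1-W1*W2)]+W3), W4 -> (72*s^5 + 94*s^4 - 146*s^3 + 13*s^2 + 21*s - 4)/(72*s^5 + 18*s^4 + 90*s^3 - 208*s^2 + 56*s + 12)
Step 4: multiply [([W1/(1-W1*W2)]+W3)/(1+([W1/(1-W1*W2)]+W3)*W4)], W5 (series) -> (216*s^6 + 210*s^5 - 532*s^4 + 185*s^3 + 50*s^2 - 33*s + 4)/(288*s^5 + 72*s^4 + 360*s^3 - 832*s^2 + 224*s + 48)
DC gain: substitute s = 0 into T(s) from step 4: T(0) = 4/48 = 1/12.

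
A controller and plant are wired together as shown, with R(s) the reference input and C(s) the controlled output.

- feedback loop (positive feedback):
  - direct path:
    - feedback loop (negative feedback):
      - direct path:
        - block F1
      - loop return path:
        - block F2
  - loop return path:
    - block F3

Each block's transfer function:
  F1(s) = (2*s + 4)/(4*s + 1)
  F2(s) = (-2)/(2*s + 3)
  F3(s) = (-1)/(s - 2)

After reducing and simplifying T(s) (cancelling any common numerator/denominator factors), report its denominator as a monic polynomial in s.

Step 1. close the feedback loop around F1, F2 = (4*s^2 + 14*s + 12)/(8*s^2 + 10*s - 5)
Step 2. apply the feedback formula to [F1/(1+F1*F2)], F3 = (4*s^3 + 6*s^2 - 16*s - 24)/(8*s^3 - 2*s^2 - 11*s + 22)
That last expression is T(s), already simplified. Scaling its denominator by 1/8 (the reciprocal of the leading coefficient) yields the monic denominator.

Therefore the answer is s^3 - s^2/4 - 11*s/8 + 11/4.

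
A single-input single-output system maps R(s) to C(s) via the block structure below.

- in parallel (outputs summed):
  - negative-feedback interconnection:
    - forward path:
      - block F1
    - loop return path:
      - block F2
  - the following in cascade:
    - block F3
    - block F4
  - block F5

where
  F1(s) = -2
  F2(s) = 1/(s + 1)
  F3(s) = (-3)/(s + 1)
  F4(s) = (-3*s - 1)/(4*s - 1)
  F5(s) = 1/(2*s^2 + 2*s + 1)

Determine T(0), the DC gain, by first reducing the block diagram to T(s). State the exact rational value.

[1] close the feedback loop around F1, F2 = (-2*s - 2)/(s - 1)
[2] series reduction of F3, F4 = (9*s + 3)/(4*s^2 + 3*s - 1)
[3] reduce the parallel group [F1/(1+F1*F2)], (F3*F4), F5 = (-16*s^5 - 26*s^4 - 34*s^3 - 28*s^2 - 16*s)/(8*s^5 + 6*s^4 - 6*s^3 - 7*s^2 - 2*s + 1)
DC gain: substitute s = 0 into T(s) from step 3: T(0) = 0/1 = 0.

Final answer: 0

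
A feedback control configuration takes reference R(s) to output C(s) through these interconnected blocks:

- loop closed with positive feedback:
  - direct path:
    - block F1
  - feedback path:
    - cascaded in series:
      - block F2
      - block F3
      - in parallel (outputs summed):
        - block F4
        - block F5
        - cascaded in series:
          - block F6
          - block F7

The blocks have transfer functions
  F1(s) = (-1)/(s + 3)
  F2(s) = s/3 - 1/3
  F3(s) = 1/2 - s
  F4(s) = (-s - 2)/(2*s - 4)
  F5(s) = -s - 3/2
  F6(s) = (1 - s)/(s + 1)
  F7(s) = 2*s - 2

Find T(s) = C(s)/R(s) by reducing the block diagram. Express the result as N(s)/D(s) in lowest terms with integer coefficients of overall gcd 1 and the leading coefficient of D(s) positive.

(1) combine F6, F7 in series -> (-2*s^2 + 4*s - 2)/(s + 1)
(2) sum the parallel branches F4, F5, (F6*F7) -> (-3*s^3 + 7*s^2 - 8*s + 6)/(s^2 - s - 2)
(3) multiply F2, F3, (F4+F5+(F6*F7)) (series) -> (6*s^5 - 23*s^4 + 40*s^3 - 43*s^2 + 26*s - 6)/(6*s^2 - 6*s - 12)
(4) feedback reduction of F1, (F2*F3*(F4+F5+(F6*F7))) - this is the overall T(s), already in the required normalized form

Final answer: (-6*s^2 + 6*s + 12)/(6*s^5 - 23*s^4 + 46*s^3 - 31*s^2 - 4*s - 42)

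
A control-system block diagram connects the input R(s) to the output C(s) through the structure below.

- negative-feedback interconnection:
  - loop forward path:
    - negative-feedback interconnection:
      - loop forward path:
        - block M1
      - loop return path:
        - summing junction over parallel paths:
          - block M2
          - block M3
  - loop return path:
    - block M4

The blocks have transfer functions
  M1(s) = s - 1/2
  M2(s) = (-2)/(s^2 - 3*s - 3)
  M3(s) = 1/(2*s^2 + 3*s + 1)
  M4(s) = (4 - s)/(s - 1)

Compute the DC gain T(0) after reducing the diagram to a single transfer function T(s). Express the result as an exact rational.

Reducing step by step:

Step 1: reduce the parallel group M2, M3: (-3*s^2 - 9*s - 5)/(2*s^4 - 3*s^3 - 14*s^2 - 12*s - 3)
Step 2: close the feedback loop around M1, (M2+M3): (4*s^5 - 8*s^4 - 25*s^3 - 10*s^2 + 6*s + 3)/(4*s^4 - 12*s^3 - 43*s^2 - 25*s - 1)
Step 3: close the feedback loop around [M1/(1+M1*(M2+M3))], M4: (-4*s^6 + 12*s^5 + 17*s^4 - 15*s^3 - 16*s^2 + 3*s + 3)/(4*s^6 - 28*s^5 + 23*s^4 + 121*s^3 + 28*s^2 - 45*s - 13)
Evaluating the step-3 result (the overall T(s)) at s = 0 gives T(0) = 3/(-13) = -3/13.

Answer: -3/13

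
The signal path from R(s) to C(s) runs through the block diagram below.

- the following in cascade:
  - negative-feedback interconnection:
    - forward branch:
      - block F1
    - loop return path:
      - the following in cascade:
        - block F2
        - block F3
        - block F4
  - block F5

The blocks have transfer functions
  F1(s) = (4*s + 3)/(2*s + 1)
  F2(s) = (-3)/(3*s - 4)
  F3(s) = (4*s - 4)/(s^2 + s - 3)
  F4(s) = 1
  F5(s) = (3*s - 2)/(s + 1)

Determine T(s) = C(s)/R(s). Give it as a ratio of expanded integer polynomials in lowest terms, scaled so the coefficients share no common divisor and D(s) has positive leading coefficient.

Answer: (36*s^5 - 9*s^4 - 175*s^3 + 137*s^2 + 90*s - 72)/(6*s^5 + 7*s^4 - 74*s^3 - 52*s^2 + 71*s + 48)

Working:
Step 1: multiply F2, F3, F4 (series): (12 - 12*s)/(3*s^3 - s^2 - 13*s + 12)
Step 2: reduce the feedback loop with forward F1 and return (F2*F3*F4): (12*s^4 + 5*s^3 - 55*s^2 + 9*s + 36)/(6*s^4 + s^3 - 75*s^2 + 23*s + 48)
Step 3: combine [F1/(1+F1*(F2*F3*F4))], F5 in series: this yields T(s), and no further normalization is needed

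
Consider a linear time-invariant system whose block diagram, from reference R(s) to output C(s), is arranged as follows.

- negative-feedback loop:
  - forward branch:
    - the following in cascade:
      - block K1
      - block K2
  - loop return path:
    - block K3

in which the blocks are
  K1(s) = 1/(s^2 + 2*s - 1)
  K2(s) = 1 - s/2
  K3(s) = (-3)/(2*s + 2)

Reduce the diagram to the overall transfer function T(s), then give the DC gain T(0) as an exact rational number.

First reduce the diagram to T(s).

Step 1 - multiply K1, K2 (series), giving (2 - s)/(2*s^2 + 4*s - 2)
Step 2 - collapse the loop ((K1*K2) forward, K3 return), giving (-2*s^2 + 2*s + 4)/(4*s^3 + 12*s^2 + 7*s - 10)
DC gain: substitute s = 0 into T(s) from step 2: T(0) = 4/(-10) = -2/5.

Answer: -2/5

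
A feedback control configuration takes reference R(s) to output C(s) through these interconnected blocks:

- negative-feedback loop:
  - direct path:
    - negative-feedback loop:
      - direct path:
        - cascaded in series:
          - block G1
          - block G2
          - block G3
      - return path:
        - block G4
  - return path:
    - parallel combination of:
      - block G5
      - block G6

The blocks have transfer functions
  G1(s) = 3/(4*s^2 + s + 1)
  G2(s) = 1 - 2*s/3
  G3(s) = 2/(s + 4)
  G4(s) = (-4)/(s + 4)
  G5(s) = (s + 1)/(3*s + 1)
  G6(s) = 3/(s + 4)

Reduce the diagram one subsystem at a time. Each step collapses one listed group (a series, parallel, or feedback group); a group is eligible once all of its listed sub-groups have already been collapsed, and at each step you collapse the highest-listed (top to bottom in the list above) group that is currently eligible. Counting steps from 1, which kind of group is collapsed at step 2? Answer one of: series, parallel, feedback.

Step 1 - cascade G1, G2, G3
Step 2 - apply the feedback formula to (G1*G2*G3), G4
Step 3 - parallel reduction of G5, G6
Step 4 - close the feedback loop around [(G1*G2*G3)/(1+(G1*G2*G3)*G4)], (G5+G6)
At step 2 the group reduced is feedback.

Hence the answer: feedback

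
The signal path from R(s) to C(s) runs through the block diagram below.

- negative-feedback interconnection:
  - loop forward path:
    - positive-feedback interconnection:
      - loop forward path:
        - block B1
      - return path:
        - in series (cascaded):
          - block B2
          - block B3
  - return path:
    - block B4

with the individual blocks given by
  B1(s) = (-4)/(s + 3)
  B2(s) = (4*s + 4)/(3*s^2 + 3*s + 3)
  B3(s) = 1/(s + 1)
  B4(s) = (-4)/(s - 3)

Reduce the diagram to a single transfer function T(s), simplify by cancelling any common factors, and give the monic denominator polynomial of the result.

Step 1 - multiply B2, B3 (series); result 4/(3*s^2 + 3*s + 3)
Step 2 - reduce the feedback loop with forward B1 and return (B2*B3); result (-12*s^2 - 12*s - 12)/(3*s^3 + 12*s^2 + 12*s + 25)
Step 3 - reduce the feedback loop with forward [B1/(1-B1*(B2*B3))] and return B4; result (-12*s^3 + 24*s^2 + 24*s + 36)/(3*s^4 + 3*s^3 + 24*s^2 + 37*s - 27)
No further cancellation is possible in the step-3 result, so that is T(s). Its denominator becomes monic after dividing by the leading coefficient 3.

Therefore the answer is s^4 + s^3 + 8*s^2 + 37*s/3 - 9.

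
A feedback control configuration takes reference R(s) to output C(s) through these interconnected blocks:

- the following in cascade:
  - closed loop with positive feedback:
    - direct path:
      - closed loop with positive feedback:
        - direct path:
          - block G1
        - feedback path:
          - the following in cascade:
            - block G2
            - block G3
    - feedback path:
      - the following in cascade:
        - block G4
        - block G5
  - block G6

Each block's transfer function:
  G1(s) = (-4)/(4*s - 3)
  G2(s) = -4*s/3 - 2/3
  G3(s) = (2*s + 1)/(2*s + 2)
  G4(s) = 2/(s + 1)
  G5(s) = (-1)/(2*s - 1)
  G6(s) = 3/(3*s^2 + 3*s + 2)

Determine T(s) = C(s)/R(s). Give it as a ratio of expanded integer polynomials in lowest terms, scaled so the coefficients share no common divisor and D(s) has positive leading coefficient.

The answer is (72*s^2 + 36*s - 36)/(24*s^5 + 90*s^4 + 121*s^3 + 116*s^2 + 59*s + 22).

Reasoning:
Step 1. cascade G2, G3, giving (-4*s^2 - 4*s - 1)/(3*s + 3)
Step 2. reduce the feedback loop with forward G1 and return (G2*G3), giving (12*s + 12)/(4*s^2 + 13*s + 13)
Step 3. multiply G4, G5 (series), giving (-2)/(2*s^2 + s - 1)
Step 4. apply the feedback formula to [G1/(1-G1*(G2*G3))], (G4*G5), giving (24*s^2 + 12*s - 12)/(8*s^3 + 22*s^2 + 13*s + 11)
Step 5. multiply [[G1/(1-G1*(G2*G3))]/(1-[G1/(1-G1*(G2*G3))]*(G4*G5))], G6 (series); the result is T(s) itself (integer coefficients, no common factor, positive leading denominator coefficient)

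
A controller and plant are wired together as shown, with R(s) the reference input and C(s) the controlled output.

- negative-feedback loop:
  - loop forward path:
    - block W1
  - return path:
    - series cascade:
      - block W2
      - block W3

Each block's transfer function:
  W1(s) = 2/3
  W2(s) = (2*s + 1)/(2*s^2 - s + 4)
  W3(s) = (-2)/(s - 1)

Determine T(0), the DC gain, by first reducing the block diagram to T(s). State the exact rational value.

The answer is 1/2.

Reasoning:
Step 1 - cascade W2, W3 gives (-4*s - 2)/(2*s^3 - 3*s^2 + 5*s - 4)
Step 2 - reduce the feedback loop with forward W1 and return (W2*W3) gives (4*s^3 - 6*s^2 + 10*s - 8)/(6*s^3 - 9*s^2 + 7*s - 16)
Step 2 gives the overall T(s). Then T(0) = -8/(-16) = 1/2.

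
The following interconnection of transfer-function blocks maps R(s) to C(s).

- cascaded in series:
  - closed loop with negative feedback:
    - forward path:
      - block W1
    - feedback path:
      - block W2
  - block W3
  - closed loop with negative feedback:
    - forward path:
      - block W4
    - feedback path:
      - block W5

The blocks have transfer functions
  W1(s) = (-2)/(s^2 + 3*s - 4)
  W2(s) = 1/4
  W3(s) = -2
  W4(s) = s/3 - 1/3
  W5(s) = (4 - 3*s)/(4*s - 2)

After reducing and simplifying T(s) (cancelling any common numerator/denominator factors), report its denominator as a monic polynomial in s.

1. collapse the loop (W1 forward, W2 return); result (-4)/(2*s^2 + 6*s - 9)
2. reduce the feedback loop with forward W4 and return W5; result (-4*s^2 + 6*s - 2)/(3*s^2 - 19*s + 10)
3. reduce the series chain [W1/(1+W1*W2)], W3, [W4/(1+W4*W5)]; result (-32*s^2 + 48*s - 16)/(6*s^4 - 20*s^3 - 121*s^2 + 231*s - 90)
T(s) is the step-3 result (common factors already cancelled). Leading coefficient of the denominator: 6. Divide through by 6 for the monic polynomial.

Final answer: s^4 - 10*s^3/3 - 121*s^2/6 + 77*s/2 - 15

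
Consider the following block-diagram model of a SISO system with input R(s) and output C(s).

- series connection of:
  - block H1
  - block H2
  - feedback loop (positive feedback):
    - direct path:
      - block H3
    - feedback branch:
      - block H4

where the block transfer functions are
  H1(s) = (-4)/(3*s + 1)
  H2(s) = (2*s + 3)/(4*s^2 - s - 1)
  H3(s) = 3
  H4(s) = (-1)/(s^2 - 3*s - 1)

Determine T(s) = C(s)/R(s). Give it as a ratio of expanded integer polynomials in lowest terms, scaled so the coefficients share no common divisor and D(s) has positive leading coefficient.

(1) collapse the loop (H3 forward, H4 return) = (3*s^2 - 9*s - 3)/(s^2 - 3*s + 2)
(2) series reduction of H1, H2, [H3/(1-H3*H4)]: this yields T(s), and no further normalization is needed

Therefore the answer is (-24*s^3 + 36*s^2 + 132*s + 36)/(12*s^5 - 35*s^4 + 17*s^3 + 13*s^2 - 5*s - 2).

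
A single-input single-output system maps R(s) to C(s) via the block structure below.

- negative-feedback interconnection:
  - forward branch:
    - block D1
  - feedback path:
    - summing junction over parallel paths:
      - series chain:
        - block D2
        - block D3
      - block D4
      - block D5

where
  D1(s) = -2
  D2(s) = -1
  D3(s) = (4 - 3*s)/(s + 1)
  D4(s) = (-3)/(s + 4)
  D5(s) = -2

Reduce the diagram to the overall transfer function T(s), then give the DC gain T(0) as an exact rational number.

First reduce the diagram to T(s).

Step 1: multiply D2, D3 (series) = (3*s - 4)/(s + 1)
Step 2: combine (D2*D3), D4, D5 in parallel = (s^2 - 5*s - 27)/(s^2 + 5*s + 4)
Step 3: close the feedback loop around D1, ((D2*D3)+D4+D5) = (2*s^2 + 10*s + 8)/(s^2 - 15*s - 58)
Step 3 gives the overall T(s). Then T(0) = 8/(-58) = -4/29.

Answer: -4/29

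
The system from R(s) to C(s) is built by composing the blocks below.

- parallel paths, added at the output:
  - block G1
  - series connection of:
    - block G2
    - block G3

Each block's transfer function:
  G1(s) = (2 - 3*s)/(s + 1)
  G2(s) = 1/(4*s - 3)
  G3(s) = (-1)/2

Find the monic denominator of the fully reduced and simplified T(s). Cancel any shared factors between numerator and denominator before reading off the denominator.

1. multiply G2, G3 (series): (-1)/(8*s - 6)
2. add G1, (G2*G3) (parallel): (-24*s^2 + 33*s - 13)/(8*s^2 + 2*s - 6)
That last expression is T(s), already simplified. Scaling its denominator by 1/8 (the reciprocal of the leading coefficient) yields the monic denominator.

Hence the answer: s^2 + s/4 - 3/4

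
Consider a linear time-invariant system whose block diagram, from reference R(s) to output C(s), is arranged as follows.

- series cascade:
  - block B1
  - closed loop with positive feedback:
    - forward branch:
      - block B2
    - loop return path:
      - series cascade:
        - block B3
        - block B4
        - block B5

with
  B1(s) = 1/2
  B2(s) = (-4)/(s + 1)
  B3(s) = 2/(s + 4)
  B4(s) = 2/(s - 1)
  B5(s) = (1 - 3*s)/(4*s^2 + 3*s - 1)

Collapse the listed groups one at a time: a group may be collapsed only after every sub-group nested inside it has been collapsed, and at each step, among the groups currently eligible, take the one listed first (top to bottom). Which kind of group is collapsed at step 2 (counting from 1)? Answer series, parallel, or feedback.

Reducing step by step:

Step 1: multiply B3, B4, B5 (series)
Step 2: feedback reduction of B2, (B3*B4*B5)
Step 3: series reduction of B1, [B2/(1-B2*(B3*B4*B5))]
Step 2 collapses a feedback group.

Answer: feedback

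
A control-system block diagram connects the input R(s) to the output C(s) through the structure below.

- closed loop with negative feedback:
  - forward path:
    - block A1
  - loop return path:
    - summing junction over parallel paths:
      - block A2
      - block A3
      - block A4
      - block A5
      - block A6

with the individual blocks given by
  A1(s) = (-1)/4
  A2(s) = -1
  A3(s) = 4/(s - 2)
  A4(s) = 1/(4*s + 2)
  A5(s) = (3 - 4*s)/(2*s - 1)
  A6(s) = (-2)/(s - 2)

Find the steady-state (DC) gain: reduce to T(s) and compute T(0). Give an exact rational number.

Step 1: sum the parallel branches A2, A3, A4, A5, A6; result (-24*s^3 + 70*s^2 - 5*s - 18)/(8*s^3 - 16*s^2 - 2*s + 4)
Step 2: reduce the feedback loop with forward A1 and return (A2+A3+A4+A5+A6); result (-8*s^3 + 16*s^2 + 2*s - 4)/(56*s^3 - 134*s^2 - 3*s + 34)
The step-2 result is T(s). Setting s = 0: T(0) = -4/34 = -2/17.

Therefore the answer is -2/17.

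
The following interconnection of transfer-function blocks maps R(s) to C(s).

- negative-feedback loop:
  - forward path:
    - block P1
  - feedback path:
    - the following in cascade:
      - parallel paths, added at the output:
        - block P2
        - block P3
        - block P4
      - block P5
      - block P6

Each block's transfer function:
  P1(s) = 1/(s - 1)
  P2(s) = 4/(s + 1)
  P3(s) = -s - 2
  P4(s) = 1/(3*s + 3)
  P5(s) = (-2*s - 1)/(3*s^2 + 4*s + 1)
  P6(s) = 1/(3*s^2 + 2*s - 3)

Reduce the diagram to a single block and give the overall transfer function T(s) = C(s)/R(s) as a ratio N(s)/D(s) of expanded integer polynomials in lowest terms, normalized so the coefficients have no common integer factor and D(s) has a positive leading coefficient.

First reduce the diagram to T(s).

[1] sum the parallel branches P2, P3, P4 -> (-3*s^2 - 9*s + 7)/(3*s + 3)
[2] multiply (P2+P3+P4), P5, P6 (series) -> (6*s^3 + 21*s^2 - 5*s - 7)/(27*s^5 + 81*s^4 + 60*s^3 - 24*s^2 - 39*s - 9)
[3] close the feedback loop around P1, ((P2+P3+P4)*P5*P6), which is the overall transfer function T(s) = C(s)/R(s) in lowest terms

Answer: (27*s^5 + 81*s^4 + 60*s^3 - 24*s^2 - 39*s - 9)/(27*s^6 + 54*s^5 - 21*s^4 - 78*s^3 + 6*s^2 + 25*s + 2)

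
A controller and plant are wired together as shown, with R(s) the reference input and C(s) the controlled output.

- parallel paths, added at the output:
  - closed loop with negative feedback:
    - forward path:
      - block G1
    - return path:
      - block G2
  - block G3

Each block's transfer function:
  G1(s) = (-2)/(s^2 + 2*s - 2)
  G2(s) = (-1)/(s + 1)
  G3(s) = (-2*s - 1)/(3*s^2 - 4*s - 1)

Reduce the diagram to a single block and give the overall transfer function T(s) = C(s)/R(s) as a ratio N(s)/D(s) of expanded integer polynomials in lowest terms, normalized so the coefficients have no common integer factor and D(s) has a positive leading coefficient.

[1] collapse the loop (G1 forward, G2 return) gives (-2*s - 2)/(s^3 + 3*s^2)
[2] sum the parallel branches [G1/(1+G1*G2)], G3 - this is the overall T(s), already in the required normalized form

Final answer: (-2*s^4 - 13*s^3 - s^2 + 10*s + 2)/(3*s^5 + 5*s^4 - 13*s^3 - 3*s^2)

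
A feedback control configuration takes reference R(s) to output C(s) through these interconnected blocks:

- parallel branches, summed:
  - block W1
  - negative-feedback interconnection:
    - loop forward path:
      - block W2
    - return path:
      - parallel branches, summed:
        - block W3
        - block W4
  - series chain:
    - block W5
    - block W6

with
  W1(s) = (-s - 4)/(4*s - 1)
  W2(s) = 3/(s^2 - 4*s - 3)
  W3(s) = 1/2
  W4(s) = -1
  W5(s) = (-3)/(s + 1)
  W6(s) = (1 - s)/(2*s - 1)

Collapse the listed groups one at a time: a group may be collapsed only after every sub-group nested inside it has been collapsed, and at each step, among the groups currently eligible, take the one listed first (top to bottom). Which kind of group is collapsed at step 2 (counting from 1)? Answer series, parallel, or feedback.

Answer: feedback

Working:
Step 1. combine W3, W4 in parallel
Step 2. collapse the loop (W2 forward, (W3+W4) return)
Step 3. cascade W5, W6
Step 4. parallel reduction of W1, [W2/(1+W2*(W3+W4))], (W5*W6)
Step 2: feedback.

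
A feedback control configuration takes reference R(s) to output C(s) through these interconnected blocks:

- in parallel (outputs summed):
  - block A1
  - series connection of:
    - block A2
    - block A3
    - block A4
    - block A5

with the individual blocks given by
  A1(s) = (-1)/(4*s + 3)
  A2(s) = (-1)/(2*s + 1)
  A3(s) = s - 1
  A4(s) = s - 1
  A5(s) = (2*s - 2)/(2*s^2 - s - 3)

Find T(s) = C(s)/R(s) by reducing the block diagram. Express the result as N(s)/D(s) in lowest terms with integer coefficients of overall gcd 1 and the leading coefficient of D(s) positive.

Step 1 - reduce the series chain A2, A3, A4, A5 = (-2*s^3 + 6*s^2 - 6*s + 2)/(4*s^3 - 7*s - 3)
Step 2 - parallel reduction of A1, (A2*A3*A4*A5); the result is T(s) itself (integer coefficients, no common factor, positive leading denominator coefficient)

Therefore the answer is (-8*s^4 + 14*s^3 - 6*s^2 - 3*s + 9)/(16*s^4 + 12*s^3 - 28*s^2 - 33*s - 9).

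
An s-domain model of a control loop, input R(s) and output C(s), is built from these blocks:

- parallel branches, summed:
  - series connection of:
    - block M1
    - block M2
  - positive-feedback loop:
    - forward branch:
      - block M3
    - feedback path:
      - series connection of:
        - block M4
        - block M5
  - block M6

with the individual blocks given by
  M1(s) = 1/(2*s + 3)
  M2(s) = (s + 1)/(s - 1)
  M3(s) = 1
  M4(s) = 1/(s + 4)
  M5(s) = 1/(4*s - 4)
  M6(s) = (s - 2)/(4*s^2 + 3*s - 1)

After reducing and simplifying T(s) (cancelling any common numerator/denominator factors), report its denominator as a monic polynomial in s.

Reducing step by step:

Step 1: cascade M1, M2 gives (s + 1)/(2*s^2 + s - 3)
Step 2: cascade M4, M5 gives 1/(4*s^2 + 12*s - 16)
Step 3: reduce the feedback loop with forward M3 and return (M4*M5) gives (4*s^2 + 12*s - 16)/(4*s^2 + 12*s - 17)
Step 4: sum the parallel branches (M1*M2), [M3/(1-M3*(M4*M5))], M6 gives (32*s^6 + 160*s^5 + 36*s^4 - 398*s^3 - 16*s^2 + 307*s - 133)/(32*s^6 + 136*s^5 - 60*s^4 - 342*s^3 + 79*s^2 + 206*s - 51)
The result of step 4 is T(s) in lowest terms. Its denominator has leading coefficient 32; dividing the denominator through by 32 makes it monic.

Answer: s^6 + 17*s^5/4 - 15*s^4/8 - 171*s^3/16 + 79*s^2/32 + 103*s/16 - 51/32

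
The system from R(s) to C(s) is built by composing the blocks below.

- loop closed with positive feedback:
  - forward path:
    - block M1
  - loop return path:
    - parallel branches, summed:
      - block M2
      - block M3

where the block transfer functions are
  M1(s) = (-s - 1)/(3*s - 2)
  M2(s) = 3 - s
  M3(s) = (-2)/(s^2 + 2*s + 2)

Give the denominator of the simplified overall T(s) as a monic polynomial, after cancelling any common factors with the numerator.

Step 1 - parallel reduction of M2, M3, giving (-s^3 + s^2 + 4*s + 4)/(s^2 + 2*s + 2)
Step 2 - collapse the loop (M1 forward, (M2+M3) return), giving (s^3 + 3*s^2 + 4*s + 2)/(s^4 - 3*s^3 - 9*s^2 - 10*s)
Step 2 gives the fully reduced T(s), with no common factor left to cancel. The denominator is already monic (leading coefficient 1).

Final answer: s^4 - 3*s^3 - 9*s^2 - 10*s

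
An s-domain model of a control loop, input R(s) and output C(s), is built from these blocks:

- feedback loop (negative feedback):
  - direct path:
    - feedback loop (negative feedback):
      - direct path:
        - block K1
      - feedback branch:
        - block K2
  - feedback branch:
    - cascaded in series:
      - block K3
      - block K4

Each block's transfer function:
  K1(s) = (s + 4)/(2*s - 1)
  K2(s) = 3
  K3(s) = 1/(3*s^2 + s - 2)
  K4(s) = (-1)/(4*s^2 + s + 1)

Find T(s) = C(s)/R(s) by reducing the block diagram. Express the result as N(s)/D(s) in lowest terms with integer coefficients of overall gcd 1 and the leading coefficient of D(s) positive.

1. reduce the feedback loop with forward K1 and return K2: (s + 4)/(5*s + 11)
2. cascade K3, K4: (-1)/(12*s^4 + 7*s^3 - 4*s^2 - s - 2)
3. feedback reduction of [K1/(1+K1*K2)], (K3*K4), giving the overall T(s)

Hence the answer: (12*s^5 + 55*s^4 + 24*s^3 - 17*s^2 - 6*s - 8)/(60*s^5 + 167*s^4 + 57*s^3 - 49*s^2 - 22*s - 26)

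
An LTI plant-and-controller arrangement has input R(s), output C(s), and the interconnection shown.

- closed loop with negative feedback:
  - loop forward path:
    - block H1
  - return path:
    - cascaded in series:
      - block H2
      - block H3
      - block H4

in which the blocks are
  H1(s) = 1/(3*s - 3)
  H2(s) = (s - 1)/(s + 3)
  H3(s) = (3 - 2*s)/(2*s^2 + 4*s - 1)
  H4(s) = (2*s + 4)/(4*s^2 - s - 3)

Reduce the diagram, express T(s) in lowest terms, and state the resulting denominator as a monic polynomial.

First reduce the diagram to T(s).

Step 1. cascade H2, H3, H4, giving (-4*s^2 - 2*s + 12)/(8*s^4 + 46*s^3 + 74*s^2 + 21*s - 9)
Step 2. collapse the loop (H1 forward, (H2*H3*H4) return), giving (8*s^4 + 46*s^3 + 74*s^2 + 21*s - 9)/(24*s^5 + 114*s^4 + 84*s^3 - 163*s^2 - 92*s + 39)
Step 2 gives the fully reduced T(s), with no common factor left to cancel. The denominator's leading coefficient is 24, so divide each of its coefficients by 24 to get the monic form.

Answer: s^5 + 19*s^4/4 + 7*s^3/2 - 163*s^2/24 - 23*s/6 + 13/8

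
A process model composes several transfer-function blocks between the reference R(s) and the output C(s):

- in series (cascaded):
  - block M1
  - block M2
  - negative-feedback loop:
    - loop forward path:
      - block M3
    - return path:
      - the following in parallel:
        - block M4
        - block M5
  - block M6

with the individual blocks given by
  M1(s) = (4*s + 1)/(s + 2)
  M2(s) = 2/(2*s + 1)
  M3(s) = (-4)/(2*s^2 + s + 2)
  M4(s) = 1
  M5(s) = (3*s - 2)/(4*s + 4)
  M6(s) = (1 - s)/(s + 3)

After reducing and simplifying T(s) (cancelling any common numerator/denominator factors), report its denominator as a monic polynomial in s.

Step 1. combine M4, M5 in parallel: (7*s + 2)/(4*s + 4)
Step 2. feedback reduction of M3, (M4+M5): (-4*s - 4)/(2*s^3 + 3*s^2 - 4*s)
Step 3. cascade M1, M2, [M3/(1+M3*(M4+M5))], M6: (32*s^3 + 8*s^2 - 32*s - 8)/(4*s^6 + 28*s^5 + 59*s^4 + 19*s^3 - 50*s^2 - 24*s)
No further cancellation is possible in the step-3 result, so that is T(s). Its denominator becomes monic after dividing by the leading coefficient 4.

Answer: s^6 + 7*s^5 + 59*s^4/4 + 19*s^3/4 - 25*s^2/2 - 6*s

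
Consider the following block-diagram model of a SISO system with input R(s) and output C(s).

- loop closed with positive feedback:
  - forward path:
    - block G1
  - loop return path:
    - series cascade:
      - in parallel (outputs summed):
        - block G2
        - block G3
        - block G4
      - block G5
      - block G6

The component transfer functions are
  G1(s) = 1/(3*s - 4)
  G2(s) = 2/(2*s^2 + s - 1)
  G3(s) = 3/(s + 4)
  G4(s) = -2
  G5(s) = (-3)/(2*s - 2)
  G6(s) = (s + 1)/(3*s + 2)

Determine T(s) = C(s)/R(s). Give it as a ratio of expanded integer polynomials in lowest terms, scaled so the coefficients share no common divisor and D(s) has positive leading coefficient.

(1) parallel reduction of G2, G3, G4: (-4*s^3 - 12*s^2 - s + 13)/(2*s^3 + 9*s^2 + 3*s - 4)
(2) multiply (G2+G3+G4), G5, G6 (series): (12*s^3 + 36*s^2 + 3*s - 39)/(12*s^4 + 38*s^3 - 46*s^2 - 20*s + 16)
(3) apply the feedback formula to G1, ((G2+G3+G4)*G5*G6) - this is the overall T(s), already in the required normalized form

Answer: (12*s^4 + 38*s^3 - 46*s^2 - 20*s + 16)/(36*s^5 + 66*s^4 - 302*s^3 + 88*s^2 + 125*s - 25)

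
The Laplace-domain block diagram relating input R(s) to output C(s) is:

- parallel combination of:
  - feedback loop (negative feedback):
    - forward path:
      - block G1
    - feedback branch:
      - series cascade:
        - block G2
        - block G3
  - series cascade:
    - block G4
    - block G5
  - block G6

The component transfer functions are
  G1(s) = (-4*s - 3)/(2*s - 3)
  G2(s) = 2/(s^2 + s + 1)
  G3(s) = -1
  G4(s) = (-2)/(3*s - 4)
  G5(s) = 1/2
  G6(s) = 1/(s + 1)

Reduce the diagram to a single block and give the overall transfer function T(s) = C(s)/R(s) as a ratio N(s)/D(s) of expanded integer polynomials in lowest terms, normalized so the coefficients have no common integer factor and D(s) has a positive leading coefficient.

Step 1: series reduction of G2, G3, giving (-2)/(s^2 + s + 1)
Step 2: reduce the feedback loop with forward G1 and return (G2*G3), giving (-4*s^3 - 7*s^2 - 7*s - 3)/(2*s^3 - s^2 + 7*s + 3)
Step 3: reduce the series chain G4, G5, giving (-1)/(3*s - 4)
Step 4: parallel reduction of [G1/(1+G1*(G2*G3))], (G4*G5), G6, giving the overall T(s)

Answer: (-12*s^5 - 13*s^4 - 10*s^3 + 45*s^2 + 2*s - 3)/(6*s^5 - 5*s^4 + 14*s^3 + 6*s^2 - 31*s - 12)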